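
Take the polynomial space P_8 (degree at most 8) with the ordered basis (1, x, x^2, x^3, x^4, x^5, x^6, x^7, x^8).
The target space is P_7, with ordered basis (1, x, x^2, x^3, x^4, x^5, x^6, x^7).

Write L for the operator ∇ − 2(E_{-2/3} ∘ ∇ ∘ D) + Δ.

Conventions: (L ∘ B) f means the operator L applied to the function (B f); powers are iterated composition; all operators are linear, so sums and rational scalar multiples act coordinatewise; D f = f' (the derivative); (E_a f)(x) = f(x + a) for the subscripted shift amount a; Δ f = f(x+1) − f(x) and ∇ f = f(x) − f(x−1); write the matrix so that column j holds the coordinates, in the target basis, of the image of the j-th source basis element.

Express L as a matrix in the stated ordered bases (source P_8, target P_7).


image of 1: 0
image of x: 2
image of x^2: 4x - 4
image of x^3: 6x^2 - 12x + 16
image of x^4: 8x^3 - 24x^2 + 64x - 104/3
image of x^5: 10x^4 - 40x^3 + 160x^2 - (520/3)x + 2084/27
image of x^6: 12x^5 - 60x^4 + 320x^3 - 520x^2 + (4168/9)x - 4124/27
image of x^7: 14x^6 - 84x^5 + 560x^4 - (3640/3)x^3 + (14588/9)x^2 - (28868/27)x + 24368/81
image of x^8: 16x^7 - 112x^6 + 896x^5 - (7280/3)x^4 + (116704/27)x^3 - (115472/27)x^2 + (194944/81)x - 415984/729
each image's coordinates form column j of the matrix

the matrix is [[0, 2, -4, 16, -104/3, 2084/27, -4124/27, 24368/81, -415984/729]; [0, 0, 4, -12, 64, -520/3, 4168/9, -28868/27, 194944/81]; [0, 0, 0, 6, -24, 160, -520, 14588/9, -115472/27]; [0, 0, 0, 0, 8, -40, 320, -3640/3, 116704/27]; [0, 0, 0, 0, 0, 10, -60, 560, -7280/3]; [0, 0, 0, 0, 0, 0, 12, -84, 896]; [0, 0, 0, 0, 0, 0, 0, 14, -112]; [0, 0, 0, 0, 0, 0, 0, 0, 16]] (rows listed top to bottom)


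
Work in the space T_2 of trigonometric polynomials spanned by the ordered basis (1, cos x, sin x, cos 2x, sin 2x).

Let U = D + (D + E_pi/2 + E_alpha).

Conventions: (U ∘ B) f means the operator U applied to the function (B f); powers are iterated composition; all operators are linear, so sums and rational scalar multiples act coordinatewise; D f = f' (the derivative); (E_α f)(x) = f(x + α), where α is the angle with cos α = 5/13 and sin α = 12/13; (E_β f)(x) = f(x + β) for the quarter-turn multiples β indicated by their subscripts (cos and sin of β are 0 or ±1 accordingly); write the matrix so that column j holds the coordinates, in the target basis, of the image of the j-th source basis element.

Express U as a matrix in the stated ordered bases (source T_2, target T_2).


image of 1: 2
image of cos x: (5/13)cos x - (51/13)sin x
image of sin x: (51/13)cos x + (5/13)sin x
image of cos 2x: -(288/169)cos 2x - (796/169)sin 2x
image of sin 2x: (796/169)cos 2x - (288/169)sin 2x
each image's coordinates form column j of the matrix

the matrix is [[2, 0, 0, 0, 0]; [0, 5/13, 51/13, 0, 0]; [0, -51/13, 5/13, 0, 0]; [0, 0, 0, -288/169, 796/169]; [0, 0, 0, -796/169, -288/169]] (rows listed top to bottom)


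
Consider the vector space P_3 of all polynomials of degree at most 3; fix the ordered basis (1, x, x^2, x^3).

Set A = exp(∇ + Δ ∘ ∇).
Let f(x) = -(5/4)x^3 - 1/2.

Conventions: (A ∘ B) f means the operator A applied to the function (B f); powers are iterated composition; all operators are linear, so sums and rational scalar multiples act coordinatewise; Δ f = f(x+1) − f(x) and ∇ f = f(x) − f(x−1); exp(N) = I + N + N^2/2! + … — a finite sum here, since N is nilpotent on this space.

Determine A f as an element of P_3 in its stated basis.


the result is g(x) = -(5/4)x^3 - (15/4)x^2 - (15/2)x - 27/4

order-1 term: -(15/4)x^2 - (15/4)x - 5/4
order-2 term: -(15/4)x - 15/4
order-3 term: -5/4
the series for exp(∇ + Δ ∘ ∇) f terminates at order 3
exp(∇ + Δ ∘ ∇) f = -(5/4)x^3 - (15/4)x^2 - (15/2)x - 27/4


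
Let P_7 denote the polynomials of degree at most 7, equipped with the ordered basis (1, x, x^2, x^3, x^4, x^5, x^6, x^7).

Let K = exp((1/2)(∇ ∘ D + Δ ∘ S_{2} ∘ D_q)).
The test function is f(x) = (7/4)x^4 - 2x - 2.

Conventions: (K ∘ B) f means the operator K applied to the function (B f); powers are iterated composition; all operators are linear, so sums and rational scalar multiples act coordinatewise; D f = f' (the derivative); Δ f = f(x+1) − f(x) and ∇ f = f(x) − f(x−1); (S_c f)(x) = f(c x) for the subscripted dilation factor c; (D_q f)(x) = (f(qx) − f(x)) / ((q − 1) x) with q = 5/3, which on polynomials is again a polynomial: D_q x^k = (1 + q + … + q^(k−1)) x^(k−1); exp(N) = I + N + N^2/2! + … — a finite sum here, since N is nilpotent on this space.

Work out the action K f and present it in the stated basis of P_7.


order-1 term: (3997/18)x^2 + (3619/18)x + 3997/54
order-2 term: 43967/108
the series for exp((1/2)(∇ ∘ D + Δ ∘ S_{2} ∘ D_q)) f terminates at order 2
exp((1/2)(∇ ∘ D + Δ ∘ S_{2} ∘ D_q)) f = (7/4)x^4 + (3997/18)x^2 + (3583/18)x + 51745/108

g(x) = (7/4)x^4 + (3997/18)x^2 + (3583/18)x + 51745/108


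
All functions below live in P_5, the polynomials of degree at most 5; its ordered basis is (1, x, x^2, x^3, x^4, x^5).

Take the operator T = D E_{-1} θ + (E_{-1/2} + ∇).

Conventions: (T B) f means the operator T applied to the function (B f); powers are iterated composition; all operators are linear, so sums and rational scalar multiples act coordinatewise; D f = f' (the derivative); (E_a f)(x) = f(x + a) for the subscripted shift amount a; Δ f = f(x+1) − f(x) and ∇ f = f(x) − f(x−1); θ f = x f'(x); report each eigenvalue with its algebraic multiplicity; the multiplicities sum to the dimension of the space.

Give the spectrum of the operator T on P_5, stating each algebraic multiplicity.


image of 1: 1
image of x: x + 3/2
image of x^2: x^2 + 5x - 19/4
image of x^3: x^3 + (21/2)x^2 - (81/4)x + 79/8
image of x^4: x^4 + 18x^3 - (105/2)x^2 + (103/2)x - 271/16
image of x^5: x^5 + (55/2)x^4 - (215/2)x^3 + (635/4)x^2 - (1675/16)x + 831/32
the matrix is upper triangular; its diagonal is (1, 1, 1, 1, 1, 1)
for a triangular matrix the eigenvalues are the diagonal entries, with algebraic multiplicity their repetition count

λ = 1 (multiplicity 6)


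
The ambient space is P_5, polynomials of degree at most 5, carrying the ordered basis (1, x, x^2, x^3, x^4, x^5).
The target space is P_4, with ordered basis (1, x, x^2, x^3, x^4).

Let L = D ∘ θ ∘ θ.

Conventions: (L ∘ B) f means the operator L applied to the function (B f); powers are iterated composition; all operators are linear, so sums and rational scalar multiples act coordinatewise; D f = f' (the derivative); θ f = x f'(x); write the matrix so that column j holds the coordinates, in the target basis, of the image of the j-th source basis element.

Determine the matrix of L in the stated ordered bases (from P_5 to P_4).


the matrix is [[0, 1, 0, 0, 0, 0]; [0, 0, 8, 0, 0, 0]; [0, 0, 0, 27, 0, 0]; [0, 0, 0, 0, 64, 0]; [0, 0, 0, 0, 0, 125]] (rows listed top to bottom)

image of 1: 0
image of x: 1
image of x^2: 8x
image of x^3: 27x^2
image of x^4: 64x^3
image of x^5: 125x^4
each image's coordinates form column j of the matrix


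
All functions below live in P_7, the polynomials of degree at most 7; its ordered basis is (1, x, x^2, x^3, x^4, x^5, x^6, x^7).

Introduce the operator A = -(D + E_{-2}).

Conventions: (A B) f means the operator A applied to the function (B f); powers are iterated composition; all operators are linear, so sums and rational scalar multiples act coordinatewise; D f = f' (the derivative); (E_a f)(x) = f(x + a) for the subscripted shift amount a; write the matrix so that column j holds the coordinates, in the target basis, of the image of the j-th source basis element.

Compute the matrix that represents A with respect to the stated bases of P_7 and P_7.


image of 1: -1
image of x: -x + 1
image of x^2: -x^2 + 2x - 4
image of x^3: -x^3 + 3x^2 - 12x + 8
image of x^4: -x^4 + 4x^3 - 24x^2 + 32x - 16
image of x^5: -x^5 + 5x^4 - 40x^3 + 80x^2 - 80x + 32
image of x^6: -x^6 + 6x^5 - 60x^4 + 160x^3 - 240x^2 + 192x - 64
image of x^7: -x^7 + 7x^6 - 84x^5 + 280x^4 - 560x^3 + 672x^2 - 448x + 128
each image's coordinates form column j of the matrix

the matrix is [[-1, 1, -4, 8, -16, 32, -64, 128]; [0, -1, 2, -12, 32, -80, 192, -448]; [0, 0, -1, 3, -24, 80, -240, 672]; [0, 0, 0, -1, 4, -40, 160, -560]; [0, 0, 0, 0, -1, 5, -60, 280]; [0, 0, 0, 0, 0, -1, 6, -84]; [0, 0, 0, 0, 0, 0, -1, 7]; [0, 0, 0, 0, 0, 0, 0, -1]] (rows listed top to bottom)


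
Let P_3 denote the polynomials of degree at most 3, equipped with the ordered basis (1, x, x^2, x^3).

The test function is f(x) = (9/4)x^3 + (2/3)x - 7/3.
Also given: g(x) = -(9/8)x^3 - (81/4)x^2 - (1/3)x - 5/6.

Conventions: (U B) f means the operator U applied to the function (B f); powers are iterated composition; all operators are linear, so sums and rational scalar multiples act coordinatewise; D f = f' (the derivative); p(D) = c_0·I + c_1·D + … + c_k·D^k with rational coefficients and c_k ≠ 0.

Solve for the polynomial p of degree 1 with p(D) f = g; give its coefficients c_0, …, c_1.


D^0 f = (9/4)x^3 + (2/3)x - 7/3
D^1 f = (27/4)x^2 + 2/3
matching coefficients of g against c_0 f + c_1 Df + … from the top degree down determines the c_i
solution: c_0 = -1/2, c_1 = -3

c_0 = -1/2, c_1 = -3


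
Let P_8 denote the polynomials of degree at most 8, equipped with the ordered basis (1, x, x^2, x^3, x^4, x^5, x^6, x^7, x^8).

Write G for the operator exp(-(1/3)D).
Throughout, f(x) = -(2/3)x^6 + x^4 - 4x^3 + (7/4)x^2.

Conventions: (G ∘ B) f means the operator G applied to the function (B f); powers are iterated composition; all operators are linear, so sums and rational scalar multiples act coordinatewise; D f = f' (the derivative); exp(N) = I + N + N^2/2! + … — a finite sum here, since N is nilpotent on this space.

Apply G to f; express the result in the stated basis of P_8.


order-1 term: (4/3)x^5 - (4/3)x^3 + 4x^2 - (7/6)x
order-2 term: -(10/9)x^4 + (2/3)x^2 - (4/3)x + 7/36
order-3 term: (40/81)x^3 - (4/27)x + 4/27
order-4 term: -(10/81)x^2 + 1/81
order-5 term: (4/243)x
order-6 term: -2/2187
the series for exp(-(1/3)D) f terminates at order 6
exp(-(1/3)D) f = -(2/3)x^6 + (4/3)x^5 - (1/9)x^4 - (392/81)x^3 + (2039/324)x^2 - (1279/486)x + 3097/8748

the result is g(x) = -(2/3)x^6 + (4/3)x^5 - (1/9)x^4 - (392/81)x^3 + (2039/324)x^2 - (1279/486)x + 3097/8748


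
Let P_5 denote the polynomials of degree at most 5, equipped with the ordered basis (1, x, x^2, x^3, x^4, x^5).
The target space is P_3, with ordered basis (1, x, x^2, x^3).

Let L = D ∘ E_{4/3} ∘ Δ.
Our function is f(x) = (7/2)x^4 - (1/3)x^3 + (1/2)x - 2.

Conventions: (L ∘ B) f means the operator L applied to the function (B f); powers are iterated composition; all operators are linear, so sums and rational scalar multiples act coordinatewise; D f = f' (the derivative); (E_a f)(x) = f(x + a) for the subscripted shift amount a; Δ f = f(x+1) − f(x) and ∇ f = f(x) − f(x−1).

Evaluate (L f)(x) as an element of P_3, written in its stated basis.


Δ f = 14x^3 + 20x^2 + 13x + 11/3
E_{4/3} Δ f = 14x^3 + 76x^2 + 141x + 2423/27
D (E_{4/3} ∘ Δ) f = 42x^2 + 152x + 141

g(x) = 42x^2 + 152x + 141


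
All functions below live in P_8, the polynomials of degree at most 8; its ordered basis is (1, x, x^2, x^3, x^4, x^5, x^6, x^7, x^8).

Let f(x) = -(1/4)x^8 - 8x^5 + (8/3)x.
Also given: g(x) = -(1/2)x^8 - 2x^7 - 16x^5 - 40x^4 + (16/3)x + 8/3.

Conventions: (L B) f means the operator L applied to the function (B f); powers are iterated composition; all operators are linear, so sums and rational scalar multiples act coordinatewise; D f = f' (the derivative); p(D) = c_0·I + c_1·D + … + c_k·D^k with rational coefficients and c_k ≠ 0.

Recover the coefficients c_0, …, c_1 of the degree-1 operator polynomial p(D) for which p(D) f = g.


c_0 = 2, c_1 = 1

D^0 f = -(1/4)x^8 - 8x^5 + (8/3)x
D^1 f = -2x^7 - 40x^4 + 8/3
matching coefficients of g against c_0 f + c_1 Df + … from the top degree down determines the c_i
solution: c_0 = 2, c_1 = 1


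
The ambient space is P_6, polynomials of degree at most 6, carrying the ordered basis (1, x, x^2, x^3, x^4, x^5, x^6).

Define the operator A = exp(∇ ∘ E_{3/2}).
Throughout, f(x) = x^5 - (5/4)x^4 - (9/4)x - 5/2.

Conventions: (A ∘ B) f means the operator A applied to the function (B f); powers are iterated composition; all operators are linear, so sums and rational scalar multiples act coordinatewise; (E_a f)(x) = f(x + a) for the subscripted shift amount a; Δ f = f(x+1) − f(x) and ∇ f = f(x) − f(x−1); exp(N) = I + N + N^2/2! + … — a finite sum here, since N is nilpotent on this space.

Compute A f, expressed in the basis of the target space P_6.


g(x) = x^5 + (15/4)x^4 + 25x^3 + 80x^2 + (323/2)x + 2441/16

order-1 term: 5x^4 + 15x^3 + (35/2)x^2 + (35/4)x - 15/16
order-2 term: 10x^3 + (105/2)x^2 + 95x + 235/4
order-3 term: 10x^2 + 55x + 155/2
order-4 term: 5x + 75/4
order-5 term: 1
the series for exp(∇ ∘ E_{3/2}) f terminates at order 5
exp(∇ ∘ E_{3/2}) f = x^5 + (15/4)x^4 + 25x^3 + 80x^2 + (323/2)x + 2441/16


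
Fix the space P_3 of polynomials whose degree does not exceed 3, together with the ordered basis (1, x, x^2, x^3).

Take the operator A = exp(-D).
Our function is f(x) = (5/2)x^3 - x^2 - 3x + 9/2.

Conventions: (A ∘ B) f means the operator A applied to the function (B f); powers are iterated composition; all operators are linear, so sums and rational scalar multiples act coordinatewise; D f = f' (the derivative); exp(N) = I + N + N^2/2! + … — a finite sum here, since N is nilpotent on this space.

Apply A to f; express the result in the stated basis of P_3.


the result is g(x) = (5/2)x^3 - (17/2)x^2 + (13/2)x + 4

order-1 term: -(15/2)x^2 + 2x + 3
order-2 term: (15/2)x - 1
order-3 term: -5/2
the series for exp(-D) f terminates at order 3
exp(-D) f = (5/2)x^3 - (17/2)x^2 + (13/2)x + 4


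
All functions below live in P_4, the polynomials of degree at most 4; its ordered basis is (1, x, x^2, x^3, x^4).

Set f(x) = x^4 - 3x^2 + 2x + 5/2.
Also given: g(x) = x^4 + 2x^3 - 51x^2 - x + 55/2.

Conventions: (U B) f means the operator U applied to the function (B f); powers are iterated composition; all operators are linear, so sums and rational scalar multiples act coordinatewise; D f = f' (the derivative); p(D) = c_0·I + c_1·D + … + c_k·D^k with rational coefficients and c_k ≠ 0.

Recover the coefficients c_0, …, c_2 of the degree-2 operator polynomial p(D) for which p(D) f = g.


p(D) = I + (1/2)·D − 4·D^2, i.e. c_0 = 1, c_1 = 1/2, c_2 = -4

D^0 f = x^4 - 3x^2 + 2x + 5/2
D^1 f = 4x^3 - 6x + 2
D^2 f = 12x^2 - 6
matching coefficients of g against c_0 f + c_1 Df + … from the top degree down determines the c_i
solution: c_0 = 1, c_1 = 1/2, c_2 = -4


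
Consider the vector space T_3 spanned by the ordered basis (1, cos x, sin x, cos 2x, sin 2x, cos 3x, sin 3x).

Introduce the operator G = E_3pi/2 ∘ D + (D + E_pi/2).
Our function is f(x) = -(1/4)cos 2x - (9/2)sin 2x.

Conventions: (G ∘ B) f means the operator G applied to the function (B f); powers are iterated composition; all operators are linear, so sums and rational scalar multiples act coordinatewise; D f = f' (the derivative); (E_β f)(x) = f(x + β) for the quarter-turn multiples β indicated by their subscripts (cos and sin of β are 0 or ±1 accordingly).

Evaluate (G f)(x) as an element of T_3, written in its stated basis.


D f = -9cos 2x + (1/2)sin 2x
E_3pi/2 D f = 9cos 2x - (1/2)sin 2x
D f = -9cos 2x + (1/2)sin 2x
E_pi/2 f = (1/4)cos 2x + (9/2)sin 2x
(D + E_pi/2) f = -(35/4)cos 2x + 5sin 2x
(E_3pi/2 ∘ D + (D + E_pi/2)) f = (1/4)cos 2x + (9/2)sin 2x

the image equals g(x) = (1/4)cos 2x + (9/2)sin 2x


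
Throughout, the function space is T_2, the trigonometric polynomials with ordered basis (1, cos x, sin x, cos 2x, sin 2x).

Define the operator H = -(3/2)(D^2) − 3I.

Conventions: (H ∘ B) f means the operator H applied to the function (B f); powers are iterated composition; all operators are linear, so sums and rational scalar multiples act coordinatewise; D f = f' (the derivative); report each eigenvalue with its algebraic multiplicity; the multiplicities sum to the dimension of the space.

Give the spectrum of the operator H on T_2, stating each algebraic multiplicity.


image of 1: -3
image of cos x: -(3/2)cos x
image of sin x: -(3/2)sin x
image of cos 2x: 3cos 2x
image of sin 2x: 3sin 2x
the matrix is diagonal; its diagonal is (-3, -3/2, -3/2, 3, 3)
for a triangular matrix the eigenvalues are the diagonal entries, with algebraic multiplicity their repetition count

λ = -3 (multiplicity 1), λ = -3/2 (multiplicity 2), λ = 3 (multiplicity 2)


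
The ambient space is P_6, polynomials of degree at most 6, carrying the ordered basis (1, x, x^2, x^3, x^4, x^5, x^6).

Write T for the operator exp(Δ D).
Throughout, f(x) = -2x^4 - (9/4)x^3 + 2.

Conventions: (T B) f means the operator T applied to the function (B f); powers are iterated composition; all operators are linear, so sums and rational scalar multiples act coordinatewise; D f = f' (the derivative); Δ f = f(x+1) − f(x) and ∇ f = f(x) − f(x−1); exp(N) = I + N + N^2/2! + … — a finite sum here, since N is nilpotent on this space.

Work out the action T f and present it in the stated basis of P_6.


g(x) = -2x^4 - (9/4)x^3 - 24x^2 - (75/2)x - 147/4

order-1 term: -24x^2 - (75/2)x - 59/4
order-2 term: -24
the series for exp(Δ D) f terminates at order 2
exp(Δ D) f = -2x^4 - (9/4)x^3 - 24x^2 - (75/2)x - 147/4


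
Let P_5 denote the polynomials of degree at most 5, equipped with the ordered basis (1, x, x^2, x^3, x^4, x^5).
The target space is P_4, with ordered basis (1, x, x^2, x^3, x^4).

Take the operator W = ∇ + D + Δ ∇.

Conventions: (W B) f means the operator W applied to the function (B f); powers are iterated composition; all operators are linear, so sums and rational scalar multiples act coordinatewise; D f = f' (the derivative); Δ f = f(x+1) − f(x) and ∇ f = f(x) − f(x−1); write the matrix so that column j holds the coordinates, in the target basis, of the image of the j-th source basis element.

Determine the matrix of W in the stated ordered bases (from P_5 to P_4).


image of 1: 0
image of x: 2
image of x^2: 4x + 1
image of x^3: 6x^2 + 3x + 1
image of x^4: 8x^3 + 6x^2 + 4x + 1
image of x^5: 10x^4 + 10x^3 + 10x^2 + 5x + 1
each image's coordinates form column j of the matrix

the matrix is [[0, 2, 1, 1, 1, 1]; [0, 0, 4, 3, 4, 5]; [0, 0, 0, 6, 6, 10]; [0, 0, 0, 0, 8, 10]; [0, 0, 0, 0, 0, 10]] (rows listed top to bottom)


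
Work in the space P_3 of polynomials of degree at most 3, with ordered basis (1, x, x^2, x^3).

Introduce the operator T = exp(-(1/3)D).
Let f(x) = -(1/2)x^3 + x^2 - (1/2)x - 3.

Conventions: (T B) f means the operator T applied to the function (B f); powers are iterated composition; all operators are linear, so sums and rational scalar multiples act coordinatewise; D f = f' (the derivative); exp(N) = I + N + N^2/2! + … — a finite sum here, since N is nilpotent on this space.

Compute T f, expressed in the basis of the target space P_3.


order-1 term: (1/2)x^2 - (2/3)x + 1/6
order-2 term: -(1/6)x + 1/9
order-3 term: 1/54
the series for exp(-(1/3)D) f terminates at order 3
exp(-(1/3)D) f = -(1/2)x^3 + (3/2)x^2 - (4/3)x - 73/27

the result is g(x) = -(1/2)x^3 + (3/2)x^2 - (4/3)x - 73/27


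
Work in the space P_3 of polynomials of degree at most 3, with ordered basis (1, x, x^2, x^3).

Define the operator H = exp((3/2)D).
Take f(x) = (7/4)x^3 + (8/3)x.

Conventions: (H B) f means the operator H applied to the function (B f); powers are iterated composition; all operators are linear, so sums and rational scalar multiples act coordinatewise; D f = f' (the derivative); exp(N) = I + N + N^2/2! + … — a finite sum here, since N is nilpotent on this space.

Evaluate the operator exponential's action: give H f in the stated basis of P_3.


the image equals g(x) = (7/4)x^3 + (63/8)x^2 + (695/48)x + 317/32

order-1 term: (63/8)x^2 + 4
order-2 term: (189/16)x
order-3 term: 189/32
the series for exp((3/2)D) f terminates at order 3
exp((3/2)D) f = (7/4)x^3 + (63/8)x^2 + (695/48)x + 317/32


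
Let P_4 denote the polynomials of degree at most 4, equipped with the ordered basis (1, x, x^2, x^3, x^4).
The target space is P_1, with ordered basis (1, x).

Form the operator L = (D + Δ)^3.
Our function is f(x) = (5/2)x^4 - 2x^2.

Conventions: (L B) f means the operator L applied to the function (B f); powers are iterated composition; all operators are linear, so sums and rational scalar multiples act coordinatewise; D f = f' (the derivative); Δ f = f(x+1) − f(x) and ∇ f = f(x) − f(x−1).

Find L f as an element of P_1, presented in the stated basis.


D f = 10x^3 - 4x
Δ f = 10x^3 + 15x^2 + 6x + 1/2
(D + Δ) f = 20x^3 + 15x^2 + 2x + 1/2
D (D + Δ) f = 60x^2 + 30x + 2
Δ (D + Δ) f = 60x^2 + 90x + 37
(D + Δ) (D + Δ) f = 120x^2 + 120x + 39
D (D + Δ) (D + Δ) f = 240x + 120
Δ (D + Δ) (D + Δ) f = 240x + 240
(D + Δ) (D + Δ) (D + Δ) f = 480x + 360

g(x) = 480x + 360


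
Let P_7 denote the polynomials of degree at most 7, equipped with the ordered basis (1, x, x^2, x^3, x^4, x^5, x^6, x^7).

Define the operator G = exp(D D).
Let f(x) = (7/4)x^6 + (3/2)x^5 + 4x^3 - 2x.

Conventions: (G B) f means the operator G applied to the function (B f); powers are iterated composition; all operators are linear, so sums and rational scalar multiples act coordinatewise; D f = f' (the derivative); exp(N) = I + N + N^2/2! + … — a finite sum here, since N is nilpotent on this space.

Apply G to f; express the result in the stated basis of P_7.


order-1 term: (105/2)x^4 + 30x^3 + 24x
order-2 term: 315x^2 + 90x
order-3 term: 210
the series for exp(D D) f terminates at order 3
exp(D D) f = (7/4)x^6 + (3/2)x^5 + (105/2)x^4 + 34x^3 + 315x^2 + 112x + 210

the image equals g(x) = (7/4)x^6 + (3/2)x^5 + (105/2)x^4 + 34x^3 + 315x^2 + 112x + 210


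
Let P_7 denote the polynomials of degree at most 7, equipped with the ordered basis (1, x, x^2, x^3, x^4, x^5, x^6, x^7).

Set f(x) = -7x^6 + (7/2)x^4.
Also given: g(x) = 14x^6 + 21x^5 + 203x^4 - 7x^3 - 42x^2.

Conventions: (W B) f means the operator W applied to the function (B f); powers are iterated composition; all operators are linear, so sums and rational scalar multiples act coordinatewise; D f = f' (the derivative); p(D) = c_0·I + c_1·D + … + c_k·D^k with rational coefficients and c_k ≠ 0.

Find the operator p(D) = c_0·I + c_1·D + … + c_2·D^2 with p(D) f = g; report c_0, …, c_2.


p(D) = -2·I − (1/2)·D − D^2, i.e. c_0 = -2, c_1 = -1/2, c_2 = -1

D^0 f = -7x^6 + (7/2)x^4
D^1 f = -42x^5 + 14x^3
D^2 f = -210x^4 + 42x^2
matching coefficients of g against c_0 f + c_1 Df + … from the top degree down determines the c_i
solution: c_0 = -2, c_1 = -1/2, c_2 = -1


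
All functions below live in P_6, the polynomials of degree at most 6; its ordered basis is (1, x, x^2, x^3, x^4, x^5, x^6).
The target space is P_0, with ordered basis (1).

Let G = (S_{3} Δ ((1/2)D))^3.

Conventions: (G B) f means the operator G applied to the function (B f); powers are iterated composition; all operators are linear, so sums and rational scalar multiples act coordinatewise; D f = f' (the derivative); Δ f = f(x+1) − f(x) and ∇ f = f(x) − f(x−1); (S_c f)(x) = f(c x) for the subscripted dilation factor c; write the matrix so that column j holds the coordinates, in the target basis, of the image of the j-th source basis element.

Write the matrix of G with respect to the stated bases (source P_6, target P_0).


image of 1: 0
image of x: 0
image of x^2: 0
image of x^3: 0
image of x^4: 0
image of x^5: 0
image of x^6: 65610
each image's coordinates form column j of the matrix

the matrix is [[0, 0, 0, 0, 0, 0, 65610]] (rows listed top to bottom)


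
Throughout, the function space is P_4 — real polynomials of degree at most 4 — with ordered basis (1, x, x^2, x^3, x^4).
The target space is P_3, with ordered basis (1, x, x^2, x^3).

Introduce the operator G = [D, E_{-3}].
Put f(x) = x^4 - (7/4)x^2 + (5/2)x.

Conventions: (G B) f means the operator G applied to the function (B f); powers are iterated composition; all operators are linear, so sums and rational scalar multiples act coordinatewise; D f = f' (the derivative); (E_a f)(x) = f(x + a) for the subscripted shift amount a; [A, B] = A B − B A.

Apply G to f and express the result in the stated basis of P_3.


the image equals g(x) = 0

E_{-3} f = x^4 - 12x^3 + (209/4)x^2 - 95x + 231/4
D E_{-3} f = 4x^3 - 36x^2 + (209/2)x - 95
D f = 4x^3 - (7/2)x + 5/2
E_{-3} D f = 4x^3 - 36x^2 + (209/2)x - 95
[D, E_{-3}] f = 0


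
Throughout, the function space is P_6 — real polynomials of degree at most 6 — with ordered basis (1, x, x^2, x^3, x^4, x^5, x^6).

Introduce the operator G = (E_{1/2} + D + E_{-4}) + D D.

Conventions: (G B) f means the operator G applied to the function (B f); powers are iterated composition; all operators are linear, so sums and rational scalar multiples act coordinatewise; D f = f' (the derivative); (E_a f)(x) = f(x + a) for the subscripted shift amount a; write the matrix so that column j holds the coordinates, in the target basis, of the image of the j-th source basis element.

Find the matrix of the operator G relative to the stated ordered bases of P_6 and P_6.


the matrix is [[2, -5/2, 73/4, -511/8, 4097/16, -32767/32, 262145/64]; [0, 2, -5, 219/4, -511/2, 20485/16, -98301/16]; [0, 0, 2, -15/2, 219/2, -2555/4, 61455/16]; [0, 0, 0, 2, -10, 365/2, -2555/2]; [0, 0, 0, 0, 2, -25/2, 1095/4]; [0, 0, 0, 0, 0, 2, -15]; [0, 0, 0, 0, 0, 0, 2]] (rows listed top to bottom)

image of 1: 2
image of x: 2x - 5/2
image of x^2: 2x^2 - 5x + 73/4
image of x^3: 2x^3 - (15/2)x^2 + (219/4)x - 511/8
image of x^4: 2x^4 - 10x^3 + (219/2)x^2 - (511/2)x + 4097/16
image of x^5: 2x^5 - (25/2)x^4 + (365/2)x^3 - (2555/4)x^2 + (20485/16)x - 32767/32
image of x^6: 2x^6 - 15x^5 + (1095/4)x^4 - (2555/2)x^3 + (61455/16)x^2 - (98301/16)x + 262145/64
each image's coordinates form column j of the matrix


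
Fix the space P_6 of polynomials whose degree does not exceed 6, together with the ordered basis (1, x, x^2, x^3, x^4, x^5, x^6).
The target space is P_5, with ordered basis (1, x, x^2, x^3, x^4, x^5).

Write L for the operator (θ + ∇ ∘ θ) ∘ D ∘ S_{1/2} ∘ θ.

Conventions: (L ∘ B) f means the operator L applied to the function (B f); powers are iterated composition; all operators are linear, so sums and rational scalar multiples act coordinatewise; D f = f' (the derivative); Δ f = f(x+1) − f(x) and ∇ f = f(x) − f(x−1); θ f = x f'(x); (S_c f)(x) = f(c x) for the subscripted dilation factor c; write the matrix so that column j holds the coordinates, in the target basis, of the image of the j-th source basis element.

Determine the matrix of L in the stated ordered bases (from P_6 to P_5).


the matrix is [[0, 0, 1, -9/4, 3, -25/8, 45/16]; [0, 0, 1, 9/2, -9, 25/2, -225/16]; [0, 0, 0, 9/4, 9, -75/4, 225/8]; [0, 0, 0, 0, 3, 25/2, -225/8]; [0, 0, 0, 0, 0, 25/8, 225/16]; [0, 0, 0, 0, 0, 0, 45/16]] (rows listed top to bottom)

image of 1: 0
image of x: 0
image of x^2: x + 1
image of x^3: (9/4)x^2 + (9/2)x - 9/4
image of x^4: 3x^3 + 9x^2 - 9x + 3
image of x^5: (25/8)x^4 + (25/2)x^3 - (75/4)x^2 + (25/2)x - 25/8
image of x^6: (45/16)x^5 + (225/16)x^4 - (225/8)x^3 + (225/8)x^2 - (225/16)x + 45/16
each image's coordinates form column j of the matrix


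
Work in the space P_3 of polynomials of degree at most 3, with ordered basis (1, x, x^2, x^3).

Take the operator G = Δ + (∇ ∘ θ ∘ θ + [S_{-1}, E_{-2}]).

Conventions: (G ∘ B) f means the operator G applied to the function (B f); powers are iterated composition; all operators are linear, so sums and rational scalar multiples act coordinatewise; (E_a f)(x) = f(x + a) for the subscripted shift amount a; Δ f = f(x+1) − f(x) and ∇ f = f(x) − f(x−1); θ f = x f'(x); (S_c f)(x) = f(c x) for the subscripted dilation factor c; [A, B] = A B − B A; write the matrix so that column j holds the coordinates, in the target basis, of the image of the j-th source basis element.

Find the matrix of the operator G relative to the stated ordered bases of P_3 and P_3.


image of 1: 0
image of x: -2
image of x^2: 18x - 3
image of x^3: 18x^2 - 24x - 6
each image's coordinates form column j of the matrix

the matrix is [[0, -2, -3, -6]; [0, 0, 18, -24]; [0, 0, 0, 18]; [0, 0, 0, 0]] (rows listed top to bottom)


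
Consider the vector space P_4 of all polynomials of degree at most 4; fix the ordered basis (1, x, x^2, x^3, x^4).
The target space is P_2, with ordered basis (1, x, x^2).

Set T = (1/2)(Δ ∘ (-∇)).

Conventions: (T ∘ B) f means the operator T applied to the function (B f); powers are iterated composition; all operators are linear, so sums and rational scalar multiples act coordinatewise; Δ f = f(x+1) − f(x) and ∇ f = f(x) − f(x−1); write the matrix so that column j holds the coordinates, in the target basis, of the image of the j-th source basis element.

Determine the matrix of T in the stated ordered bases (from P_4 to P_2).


the matrix is [[0, 0, -1, 0, -1]; [0, 0, 0, -3, 0]; [0, 0, 0, 0, -6]] (rows listed top to bottom)

image of 1: 0
image of x: 0
image of x^2: -1
image of x^3: -3x
image of x^4: -6x^2 - 1
each image's coordinates form column j of the matrix


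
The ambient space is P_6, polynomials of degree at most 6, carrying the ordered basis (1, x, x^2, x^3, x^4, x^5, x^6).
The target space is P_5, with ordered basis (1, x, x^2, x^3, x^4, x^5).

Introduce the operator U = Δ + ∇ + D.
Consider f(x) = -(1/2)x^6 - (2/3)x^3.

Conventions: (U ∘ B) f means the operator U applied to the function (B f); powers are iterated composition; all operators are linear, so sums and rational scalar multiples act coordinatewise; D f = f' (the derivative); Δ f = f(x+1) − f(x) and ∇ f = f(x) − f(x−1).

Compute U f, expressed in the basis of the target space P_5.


Δ f = -3x^5 - (15/2)x^4 - 10x^3 - (19/2)x^2 - 5x - 7/6
∇ f = -3x^5 + (15/2)x^4 - 10x^3 + (11/2)x^2 - x - 1/6
D f = -3x^5 - 2x^2
(Δ + ∇ + D) f = -9x^5 - 20x^3 - 6x^2 - 6x - 4/3

g(x) = -9x^5 - 20x^3 - 6x^2 - 6x - 4/3


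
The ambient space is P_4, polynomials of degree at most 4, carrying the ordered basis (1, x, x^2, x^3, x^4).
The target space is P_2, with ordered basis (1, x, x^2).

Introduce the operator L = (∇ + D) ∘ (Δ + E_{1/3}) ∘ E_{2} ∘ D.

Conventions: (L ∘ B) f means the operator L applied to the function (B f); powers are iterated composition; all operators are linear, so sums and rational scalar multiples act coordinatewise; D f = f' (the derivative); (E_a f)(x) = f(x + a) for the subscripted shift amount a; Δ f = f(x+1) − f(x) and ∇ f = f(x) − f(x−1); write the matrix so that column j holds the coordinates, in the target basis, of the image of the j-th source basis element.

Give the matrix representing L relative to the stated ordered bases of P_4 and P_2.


the matrix is [[0, 0, 4, 37, 644/3]; [0, 0, 0, 12, 148]; [0, 0, 0, 0, 24]] (rows listed top to bottom)

image of 1: 0
image of x: 0
image of x^2: 4
image of x^3: 12x + 37
image of x^4: 24x^2 + 148x + 644/3
each image's coordinates form column j of the matrix


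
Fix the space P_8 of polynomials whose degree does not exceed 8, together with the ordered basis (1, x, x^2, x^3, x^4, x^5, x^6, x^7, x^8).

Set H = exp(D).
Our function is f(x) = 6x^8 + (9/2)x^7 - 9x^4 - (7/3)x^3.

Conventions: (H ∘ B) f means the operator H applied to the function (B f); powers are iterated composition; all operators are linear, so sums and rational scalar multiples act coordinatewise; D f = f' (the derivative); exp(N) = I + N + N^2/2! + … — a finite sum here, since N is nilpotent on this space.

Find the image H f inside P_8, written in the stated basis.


the image equals g(x) = 6x^8 + (105/2)x^7 + (399/2)x^6 + (861/2)x^5 + (1137/2)x^4 + (2731/6)x^3 + (403/2)x^2 + (73/2)x - 5/6

order-1 term: 48x^7 + (63/2)x^6 - 36x^3 - 7x^2
order-2 term: 168x^6 + (189/2)x^5 - 54x^2 - 7x
order-3 term: 336x^5 + (315/2)x^4 - 36x - 7/3
order-4 term: 420x^4 + (315/2)x^3 - 9
order-5 term: 336x^3 + (189/2)x^2
order-6 term: 168x^2 + (63/2)x
order-7 term: 48x + 9/2
order-8 term: 6
the series for exp(D) f terminates at order 8
exp(D) f = 6x^8 + (105/2)x^7 + (399/2)x^6 + (861/2)x^5 + (1137/2)x^4 + (2731/6)x^3 + (403/2)x^2 + (73/2)x - 5/6


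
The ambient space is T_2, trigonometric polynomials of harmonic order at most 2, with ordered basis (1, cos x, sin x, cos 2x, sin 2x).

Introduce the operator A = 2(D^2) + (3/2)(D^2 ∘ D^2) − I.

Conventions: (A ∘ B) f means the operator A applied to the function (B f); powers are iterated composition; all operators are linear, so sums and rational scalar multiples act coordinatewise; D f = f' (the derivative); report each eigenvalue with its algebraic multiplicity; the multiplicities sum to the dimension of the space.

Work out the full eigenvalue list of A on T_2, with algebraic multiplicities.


λ = -3/2 (multiplicity 2), λ = -1 (multiplicity 1), λ = 15 (multiplicity 2)

image of 1: -1
image of cos x: -(3/2)cos x
image of sin x: -(3/2)sin x
image of cos 2x: 15cos 2x
image of sin 2x: 15sin 2x
the matrix is diagonal; its diagonal is (-1, -3/2, -3/2, 15, 15)
for a triangular matrix the eigenvalues are the diagonal entries, with algebraic multiplicity their repetition count


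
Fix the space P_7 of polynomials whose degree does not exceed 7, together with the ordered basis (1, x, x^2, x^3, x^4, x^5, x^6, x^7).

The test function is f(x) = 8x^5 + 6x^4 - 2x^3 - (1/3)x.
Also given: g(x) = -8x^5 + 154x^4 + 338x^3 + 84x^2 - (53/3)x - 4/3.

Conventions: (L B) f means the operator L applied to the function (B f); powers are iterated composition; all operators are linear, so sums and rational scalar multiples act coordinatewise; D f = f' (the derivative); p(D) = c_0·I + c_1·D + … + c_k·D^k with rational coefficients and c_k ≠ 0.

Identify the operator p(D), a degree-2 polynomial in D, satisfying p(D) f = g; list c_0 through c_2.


p(D) = -I + 4·D + (3/2)·D^2, i.e. c_0 = -1, c_1 = 4, c_2 = 3/2

D^0 f = 8x^5 + 6x^4 - 2x^3 - (1/3)x
D^1 f = 40x^4 + 24x^3 - 6x^2 - 1/3
D^2 f = 160x^3 + 72x^2 - 12x
matching coefficients of g against c_0 f + c_1 Df + … from the top degree down determines the c_i
solution: c_0 = -1, c_1 = 4, c_2 = 3/2


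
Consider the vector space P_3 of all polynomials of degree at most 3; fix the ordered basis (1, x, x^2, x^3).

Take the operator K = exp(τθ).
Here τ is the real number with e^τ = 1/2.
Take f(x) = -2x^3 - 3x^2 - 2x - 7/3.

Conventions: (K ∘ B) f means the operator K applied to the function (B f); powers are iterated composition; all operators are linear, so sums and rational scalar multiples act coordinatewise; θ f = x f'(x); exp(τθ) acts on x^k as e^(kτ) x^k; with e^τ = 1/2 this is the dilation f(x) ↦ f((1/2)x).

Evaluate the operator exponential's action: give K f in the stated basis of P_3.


the image equals g(x) = -(1/4)x^3 - (3/4)x^2 - x - 7/3

exp(τθ) x^k = e^(kτ) x^k; with e^τ = 1/2 this sends x^k to (1/2)^k x^k
x ↦ 1/2 x
x^2 ↦ 1/4 x^2
x^3 ↦ 1/8 x^3
applying this coordinatewise to f: exp(τθ) f = -(1/4)x^3 - (3/4)x^2 - x - 7/3


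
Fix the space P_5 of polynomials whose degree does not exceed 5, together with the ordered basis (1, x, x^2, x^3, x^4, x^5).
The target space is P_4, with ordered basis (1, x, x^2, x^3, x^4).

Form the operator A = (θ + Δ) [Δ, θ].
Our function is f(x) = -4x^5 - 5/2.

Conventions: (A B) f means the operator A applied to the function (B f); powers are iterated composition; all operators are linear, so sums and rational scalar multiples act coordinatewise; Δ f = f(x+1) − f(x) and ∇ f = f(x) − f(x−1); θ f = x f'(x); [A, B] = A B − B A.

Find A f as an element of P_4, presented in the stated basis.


g(x) = -80x^4 - 320x^3 - 600x^2 - 640x - 300

θ f = -20x^5
Δ θ f = -100x^4 - 200x^3 - 200x^2 - 100x - 20
Δ f = -20x^4 - 40x^3 - 40x^2 - 20x - 4
θ Δ f = -80x^4 - 120x^3 - 80x^2 - 20x
[Δ, θ] f = -20x^4 - 80x^3 - 120x^2 - 80x - 20
θ [Δ, θ] f = -80x^4 - 240x^3 - 240x^2 - 80x
Δ [Δ, θ] f = -80x^3 - 360x^2 - 560x - 300
(θ + Δ) [Δ, θ] f = -80x^4 - 320x^3 - 600x^2 - 640x - 300


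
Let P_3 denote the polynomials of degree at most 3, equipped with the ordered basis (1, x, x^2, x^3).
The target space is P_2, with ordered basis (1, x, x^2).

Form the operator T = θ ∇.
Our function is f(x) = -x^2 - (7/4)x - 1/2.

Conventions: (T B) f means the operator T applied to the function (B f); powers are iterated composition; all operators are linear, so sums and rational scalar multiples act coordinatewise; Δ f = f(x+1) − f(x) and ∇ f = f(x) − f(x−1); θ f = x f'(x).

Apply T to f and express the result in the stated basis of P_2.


the image equals g(x) = -2x

∇ f = -2x - 3/4
θ ∇ f = -2x


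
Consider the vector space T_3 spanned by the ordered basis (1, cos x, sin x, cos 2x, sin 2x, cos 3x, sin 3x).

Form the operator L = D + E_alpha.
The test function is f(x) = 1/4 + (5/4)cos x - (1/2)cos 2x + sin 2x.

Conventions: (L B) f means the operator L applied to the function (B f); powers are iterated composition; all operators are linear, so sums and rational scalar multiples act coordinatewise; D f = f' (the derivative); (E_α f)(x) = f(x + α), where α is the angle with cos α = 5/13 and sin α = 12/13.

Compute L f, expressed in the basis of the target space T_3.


g(x) = 1/4 + (25/52)cos x - (125/52)sin x + (1035/338)cos 2x + (110/169)sin 2x

D f = -(5/4)sin x + 2cos 2x + sin 2x
E_alpha f = 1/4 + (25/52)cos x - (15/13)sin x + (359/338)cos 2x - (59/169)sin 2x
(D + E_alpha) f = 1/4 + (25/52)cos x - (125/52)sin x + (1035/338)cos 2x + (110/169)sin 2x


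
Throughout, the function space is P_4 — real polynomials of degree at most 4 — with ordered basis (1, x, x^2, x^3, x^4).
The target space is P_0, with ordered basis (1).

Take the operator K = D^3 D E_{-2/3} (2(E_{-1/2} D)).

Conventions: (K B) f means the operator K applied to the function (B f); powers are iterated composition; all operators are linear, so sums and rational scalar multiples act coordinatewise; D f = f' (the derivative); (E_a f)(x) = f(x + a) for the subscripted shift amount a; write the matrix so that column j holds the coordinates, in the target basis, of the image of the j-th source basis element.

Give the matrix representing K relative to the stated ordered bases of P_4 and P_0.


the matrix is [[0, 0, 0, 0, 0]] (rows listed top to bottom)

image of 1: 0
image of x: 0
image of x^2: 0
image of x^3: 0
image of x^4: 0
each image's coordinates form column j of the matrix


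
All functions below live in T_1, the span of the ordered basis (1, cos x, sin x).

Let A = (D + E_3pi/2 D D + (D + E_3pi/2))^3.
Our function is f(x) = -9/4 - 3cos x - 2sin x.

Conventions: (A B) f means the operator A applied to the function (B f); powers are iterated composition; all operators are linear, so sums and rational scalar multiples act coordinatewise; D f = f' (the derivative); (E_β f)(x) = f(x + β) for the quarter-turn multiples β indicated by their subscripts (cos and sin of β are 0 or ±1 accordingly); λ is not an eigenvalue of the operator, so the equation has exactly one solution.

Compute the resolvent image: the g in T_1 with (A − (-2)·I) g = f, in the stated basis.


g(x) = -3/4 - (11/34)cos x + (5/17)sin x

write g with unknown coordinates in the stated basis and equate coefficients in (A − (-2)·I) g = f
solving from the highest basis element down gives g = -3/4 - (11/34)cos x + (5/17)sin x
check: A g = -3/4 - (40/17)cos x - (44/17)sin x
so A g − (-2)·g = -9/4 - 3cos x - 2sin x = f ✓


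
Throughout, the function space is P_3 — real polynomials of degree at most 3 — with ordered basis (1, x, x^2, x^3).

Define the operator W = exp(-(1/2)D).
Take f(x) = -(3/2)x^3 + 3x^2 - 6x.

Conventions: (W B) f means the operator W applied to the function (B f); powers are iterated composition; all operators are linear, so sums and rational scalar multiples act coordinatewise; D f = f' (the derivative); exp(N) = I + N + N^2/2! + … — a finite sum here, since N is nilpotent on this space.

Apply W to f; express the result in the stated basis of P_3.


the result is g(x) = -(3/2)x^3 + (21/4)x^2 - (81/8)x + 63/16

order-1 term: (9/4)x^2 - 3x + 3
order-2 term: -(9/8)x + 3/4
order-3 term: 3/16
the series for exp(-(1/2)D) f terminates at order 3
exp(-(1/2)D) f = -(3/2)x^3 + (21/4)x^2 - (81/8)x + 63/16
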